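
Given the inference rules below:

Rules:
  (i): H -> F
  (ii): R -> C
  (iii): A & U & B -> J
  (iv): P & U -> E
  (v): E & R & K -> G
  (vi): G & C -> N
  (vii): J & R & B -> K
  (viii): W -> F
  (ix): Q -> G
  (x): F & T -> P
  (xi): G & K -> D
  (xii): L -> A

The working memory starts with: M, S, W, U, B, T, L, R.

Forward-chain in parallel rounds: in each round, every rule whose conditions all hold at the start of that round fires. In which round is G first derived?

[1] (ii) [R -> C]; (viii) [W -> F]; (xii) [L -> A]. ⇒ new: C, F, A.
[2] (iii) [A & U & B -> J]; (x) [F & T -> P]. ⇒ new: J, P.
[3] (iv) [P & U -> E]; (vii) [J & R & B -> K]. ⇒ new: E, K.
[4] (v) [E & R & K -> G]. ⇒ new: G.
G first appears in round 4.

4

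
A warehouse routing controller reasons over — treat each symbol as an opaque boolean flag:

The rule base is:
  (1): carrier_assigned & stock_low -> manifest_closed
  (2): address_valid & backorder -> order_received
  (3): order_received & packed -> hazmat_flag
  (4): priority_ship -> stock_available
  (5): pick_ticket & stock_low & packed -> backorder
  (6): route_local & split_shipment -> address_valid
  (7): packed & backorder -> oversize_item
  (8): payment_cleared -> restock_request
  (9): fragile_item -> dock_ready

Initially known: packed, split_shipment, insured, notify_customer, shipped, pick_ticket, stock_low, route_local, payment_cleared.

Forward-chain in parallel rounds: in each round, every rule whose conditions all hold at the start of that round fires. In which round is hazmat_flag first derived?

3

Round 1 fires (5), (6), (8), giving backorder, address_valid, restock_request.
Round 2 fires (2), (7), giving order_received, oversize_item.
Round 3 fires (3), giving hazmat_flag.
hazmat_flag first appears in round 3.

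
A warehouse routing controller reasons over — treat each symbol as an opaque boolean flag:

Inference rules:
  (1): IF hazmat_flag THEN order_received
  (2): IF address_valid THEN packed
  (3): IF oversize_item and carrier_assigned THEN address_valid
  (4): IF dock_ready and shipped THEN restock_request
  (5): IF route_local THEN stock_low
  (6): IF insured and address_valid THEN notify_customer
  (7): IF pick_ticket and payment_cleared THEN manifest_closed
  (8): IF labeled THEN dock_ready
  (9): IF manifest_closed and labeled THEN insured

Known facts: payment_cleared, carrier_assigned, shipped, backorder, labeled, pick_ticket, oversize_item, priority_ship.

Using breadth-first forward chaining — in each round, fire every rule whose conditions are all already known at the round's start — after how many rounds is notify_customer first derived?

3

[1] (3) [IF oversize_item and carrier_assigned THEN address_valid]; (7) [IF pick_ticket and payment_cleared THEN manifest_closed]; (8) [IF labeled THEN dock_ready]. ⇒ new: address_valid, manifest_closed, dock_ready.
[2] (2) [IF address_valid THEN packed]; (4) [IF dock_ready and shipped THEN restock_request]; (9) [IF manifest_closed and labeled THEN insured]. ⇒ new: packed, restock_request, insured.
[3] (6) [IF insured and address_valid THEN notify_customer]. ⇒ new: notify_customer.
notify_customer first appears in round 3.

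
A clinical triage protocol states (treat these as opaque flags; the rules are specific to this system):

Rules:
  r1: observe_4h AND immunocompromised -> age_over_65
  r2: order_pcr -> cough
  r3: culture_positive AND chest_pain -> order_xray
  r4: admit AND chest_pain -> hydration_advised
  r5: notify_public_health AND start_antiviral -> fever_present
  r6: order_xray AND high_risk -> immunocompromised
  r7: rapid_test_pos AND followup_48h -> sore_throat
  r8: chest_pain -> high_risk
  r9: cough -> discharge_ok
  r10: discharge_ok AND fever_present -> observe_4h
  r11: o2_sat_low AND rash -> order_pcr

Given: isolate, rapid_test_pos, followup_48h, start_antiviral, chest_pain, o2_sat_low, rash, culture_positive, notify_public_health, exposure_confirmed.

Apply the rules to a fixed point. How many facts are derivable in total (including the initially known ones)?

20

Round 1: r3 [culture_positive AND chest_pain -> order_xray]; r5 [notify_public_health AND start_antiviral -> fever_present]; r7 [rapid_test_pos AND followup_48h -> sore_throat]; r8 [chest_pain -> high_risk]; r11 [o2_sat_low AND rash -> order_pcr]. New: order_xray, fever_present, sore_throat, high_risk, order_pcr.
Round 2: r2 [order_pcr -> cough]; r6 [order_xray AND high_risk -> immunocompromised]. New: cough, immunocompromised.
Round 3: r9 [cough -> discharge_ok]. New: discharge_ok.
Round 4: r10 [discharge_ok AND fever_present -> observe_4h]. New: observe_4h.
Round 5: r1 [observe_4h AND immunocompromised -> age_over_65]. New: age_over_65.
Closure: {age_over_65, chest_pain, cough, culture_positive, discharge_ok, exposure_confirmed, fever_present, followup_48h, high_risk, immunocompromised, isolate, notify_public_health, o2_sat_low, observe_4h, order_pcr, order_xray, rapid_test_pos, rash, sore_throat, start_antiviral} — 20 facts.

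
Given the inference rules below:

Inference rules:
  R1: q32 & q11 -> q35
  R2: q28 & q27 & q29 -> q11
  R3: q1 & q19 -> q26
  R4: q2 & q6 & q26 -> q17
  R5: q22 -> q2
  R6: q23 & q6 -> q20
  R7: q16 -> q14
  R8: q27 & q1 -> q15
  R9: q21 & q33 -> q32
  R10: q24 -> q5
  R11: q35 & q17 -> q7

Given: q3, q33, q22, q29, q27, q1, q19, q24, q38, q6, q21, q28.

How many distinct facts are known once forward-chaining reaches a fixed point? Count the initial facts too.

Round 1: R2 [q28 & q27 & q29 -> q11]; R3 [q1 & q19 -> q26]; R5 [q22 -> q2]; R8 [q27 & q1 -> q15]; R9 [q21 & q33 -> q32]; R10 [q24 -> q5]. New: q11, q26, q2, q15, q32, q5.
Round 2: R1 [q32 & q11 -> q35]; R4 [q2 & q6 & q26 -> q17]. New: q35, q17.
Round 3: R11 [q35 & q17 -> q7]. New: q7.
Closure: {q1, q11, q15, q17, q19, q2, q21, q22, q24, q26, q27, q28, q29, q3, q32, q33, q35, q38, q5, q6, q7} — 21 facts.

21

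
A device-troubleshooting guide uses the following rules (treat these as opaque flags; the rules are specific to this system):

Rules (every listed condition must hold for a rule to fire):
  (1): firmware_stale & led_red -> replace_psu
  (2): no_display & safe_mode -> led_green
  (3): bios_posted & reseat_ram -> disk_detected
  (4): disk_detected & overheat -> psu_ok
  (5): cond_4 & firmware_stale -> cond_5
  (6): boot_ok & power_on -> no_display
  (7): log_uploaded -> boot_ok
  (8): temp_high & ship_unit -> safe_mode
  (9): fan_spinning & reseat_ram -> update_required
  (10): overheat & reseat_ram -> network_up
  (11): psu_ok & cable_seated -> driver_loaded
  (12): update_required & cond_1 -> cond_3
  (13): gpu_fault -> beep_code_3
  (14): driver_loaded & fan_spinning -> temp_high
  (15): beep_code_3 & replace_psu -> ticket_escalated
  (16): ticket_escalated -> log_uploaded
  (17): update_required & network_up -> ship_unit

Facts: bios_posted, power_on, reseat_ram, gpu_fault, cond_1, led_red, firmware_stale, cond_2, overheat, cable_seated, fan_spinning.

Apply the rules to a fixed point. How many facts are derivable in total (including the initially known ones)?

27

Round 1: (1) [firmware_stale & led_red -> replace_psu]; (3) [bios_posted & reseat_ram -> disk_detected]; (9) [fan_spinning & reseat_ram -> update_required]; (10) [overheat & reseat_ram -> network_up]; (13) [gpu_fault -> beep_code_3]. Adds replace_psu, disk_detected, update_required, network_up, beep_code_3.
Round 2: (4) [disk_detected & overheat -> psu_ok]; (12) [update_required & cond_1 -> cond_3]; (15) [beep_code_3 & replace_psu -> ticket_escalated]; (17) [update_required & network_up -> ship_unit]. Adds psu_ok, cond_3, ticket_escalated, ship_unit.
Round 3: (11) [psu_ok & cable_seated -> driver_loaded]; (16) [ticket_escalated -> log_uploaded]. Adds driver_loaded, log_uploaded.
Round 4: (7) [log_uploaded -> boot_ok]; (14) [driver_loaded & fan_spinning -> temp_high]. Adds boot_ok, temp_high.
Round 5: (6) [boot_ok & power_on -> no_display]; (8) [temp_high & ship_unit -> safe_mode]. Adds no_display, safe_mode.
Round 6: (2) [no_display & safe_mode -> led_green]. Adds led_green.
Closure: {beep_code_3, bios_posted, boot_ok, cable_seated, cond_1, cond_2, cond_3, disk_detected, driver_loaded, fan_spinning, firmware_stale, gpu_fault, led_green, led_red, log_uploaded, network_up, no_display, overheat, power_on, psu_ok, replace_psu, reseat_ram, safe_mode, ship_unit, temp_high, ticket_escalated, update_required} — 27 facts.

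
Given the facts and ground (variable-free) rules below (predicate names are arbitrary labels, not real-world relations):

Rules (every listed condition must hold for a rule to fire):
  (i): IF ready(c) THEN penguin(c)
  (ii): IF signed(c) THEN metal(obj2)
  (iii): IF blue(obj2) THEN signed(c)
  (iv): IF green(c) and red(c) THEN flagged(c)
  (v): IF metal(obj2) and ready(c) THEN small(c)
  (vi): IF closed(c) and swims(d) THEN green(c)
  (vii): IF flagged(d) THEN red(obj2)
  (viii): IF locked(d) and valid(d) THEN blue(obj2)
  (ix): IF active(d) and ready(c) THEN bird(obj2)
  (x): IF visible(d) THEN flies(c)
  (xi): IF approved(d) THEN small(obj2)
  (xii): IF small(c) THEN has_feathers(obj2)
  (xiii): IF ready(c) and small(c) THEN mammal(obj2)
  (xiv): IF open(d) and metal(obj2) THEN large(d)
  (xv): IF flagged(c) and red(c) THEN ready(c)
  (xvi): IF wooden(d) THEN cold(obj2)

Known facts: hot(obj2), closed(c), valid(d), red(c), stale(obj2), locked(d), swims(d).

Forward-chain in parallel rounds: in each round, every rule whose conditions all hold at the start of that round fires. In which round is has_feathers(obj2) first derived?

Round 1: (vi) [IF closed(c) and swims(d) THEN green(c)]; (viii) [IF locked(d) and valid(d) THEN blue(obj2)]. New: green(c), blue(obj2).
Round 2: (iii) [IF blue(obj2) THEN signed(c)]; (iv) [IF green(c) and red(c) THEN flagged(c)]. New: signed(c), flagged(c).
Round 3: (ii) [IF signed(c) THEN metal(obj2)]; (xv) [IF flagged(c) and red(c) THEN ready(c)]. New: metal(obj2), ready(c).
Round 4: (i) [IF ready(c) THEN penguin(c)]; (v) [IF metal(obj2) and ready(c) THEN small(c)]. New: penguin(c), small(c).
Round 5: (xii) [IF small(c) THEN has_feathers(obj2)]; (xiii) [IF ready(c) and small(c) THEN mammal(obj2)]. New: has_feathers(obj2), mammal(obj2).
has_feathers(obj2) first appears in round 5.

5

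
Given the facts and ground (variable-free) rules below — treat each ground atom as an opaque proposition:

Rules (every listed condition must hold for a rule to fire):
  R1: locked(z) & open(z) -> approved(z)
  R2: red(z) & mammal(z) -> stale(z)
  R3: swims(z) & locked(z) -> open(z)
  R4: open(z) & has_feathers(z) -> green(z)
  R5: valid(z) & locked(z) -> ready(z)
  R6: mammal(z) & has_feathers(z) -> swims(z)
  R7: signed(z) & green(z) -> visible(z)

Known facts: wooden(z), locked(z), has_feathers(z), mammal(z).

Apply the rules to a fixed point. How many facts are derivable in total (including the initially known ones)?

8

Round 1 — R6, derive swims(z).
Round 2 — R3, derive open(z).
Round 3 — R1, R4, derive approved(z), green(z).
Closure: {approved(z), green(z), has_feathers(z), locked(z), mammal(z), open(z), swims(z), wooden(z)} — 8 facts.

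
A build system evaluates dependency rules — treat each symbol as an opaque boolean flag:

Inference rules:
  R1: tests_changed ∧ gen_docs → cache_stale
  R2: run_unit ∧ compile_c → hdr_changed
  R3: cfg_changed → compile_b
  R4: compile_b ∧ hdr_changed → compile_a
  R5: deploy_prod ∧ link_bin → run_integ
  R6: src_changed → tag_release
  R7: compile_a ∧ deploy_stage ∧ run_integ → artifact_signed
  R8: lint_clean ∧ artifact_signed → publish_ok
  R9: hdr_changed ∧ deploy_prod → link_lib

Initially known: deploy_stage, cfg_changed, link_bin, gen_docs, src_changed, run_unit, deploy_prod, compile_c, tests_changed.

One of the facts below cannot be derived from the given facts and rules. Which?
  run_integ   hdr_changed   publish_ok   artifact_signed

Round 1: R1 [tests_changed ∧ gen_docs → cache_stale]; R2 [run_unit ∧ compile_c → hdr_changed]; R3 [cfg_changed → compile_b]; R5 [deploy_prod ∧ link_bin → run_integ]; R6 [src_changed → tag_release]. New: cache_stale, hdr_changed, compile_b, run_integ, tag_release.
Round 2: R4 [compile_b ∧ hdr_changed → compile_a]; R9 [hdr_changed ∧ deploy_prod → link_lib]. New: compile_a, link_lib.
Round 3: R7 [compile_a ∧ deploy_stage ∧ run_integ → artifact_signed]. New: artifact_signed.
Derived: hdr_changed (round 1), artifact_signed (round 3), run_integ (round 1). publish_ok never appears in any round.

publish_ok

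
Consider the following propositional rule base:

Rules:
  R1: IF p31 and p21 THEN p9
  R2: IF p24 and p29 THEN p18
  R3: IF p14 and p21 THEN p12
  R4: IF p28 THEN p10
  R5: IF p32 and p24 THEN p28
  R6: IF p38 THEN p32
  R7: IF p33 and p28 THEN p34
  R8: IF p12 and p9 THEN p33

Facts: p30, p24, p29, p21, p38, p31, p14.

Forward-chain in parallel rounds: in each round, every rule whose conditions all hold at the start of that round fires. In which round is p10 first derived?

Round 1 — R1, R2, R3, R6, derive p9, p18, p12, p32.
Round 2 — R5, R8, derive p28, p33.
Round 3 — R4, R7, derive p10, p34.
p10 first appears in round 3.

3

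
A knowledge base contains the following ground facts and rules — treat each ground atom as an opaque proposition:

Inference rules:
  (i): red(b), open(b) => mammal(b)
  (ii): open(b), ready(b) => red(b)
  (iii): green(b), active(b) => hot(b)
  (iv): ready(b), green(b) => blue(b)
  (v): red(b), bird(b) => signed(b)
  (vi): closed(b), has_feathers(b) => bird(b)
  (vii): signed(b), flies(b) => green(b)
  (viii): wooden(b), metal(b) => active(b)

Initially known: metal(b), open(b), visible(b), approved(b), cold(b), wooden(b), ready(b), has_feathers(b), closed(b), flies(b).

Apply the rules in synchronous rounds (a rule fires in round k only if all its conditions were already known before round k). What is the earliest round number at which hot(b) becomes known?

Round 1 fires (ii), (vi), (viii), giving red(b), bird(b), active(b).
Round 2 fires (i), (v), giving mammal(b), signed(b).
Round 3 fires (vii), giving green(b).
Round 4 fires (iii), (iv), giving hot(b), blue(b).
hot(b) first appears in round 4.

4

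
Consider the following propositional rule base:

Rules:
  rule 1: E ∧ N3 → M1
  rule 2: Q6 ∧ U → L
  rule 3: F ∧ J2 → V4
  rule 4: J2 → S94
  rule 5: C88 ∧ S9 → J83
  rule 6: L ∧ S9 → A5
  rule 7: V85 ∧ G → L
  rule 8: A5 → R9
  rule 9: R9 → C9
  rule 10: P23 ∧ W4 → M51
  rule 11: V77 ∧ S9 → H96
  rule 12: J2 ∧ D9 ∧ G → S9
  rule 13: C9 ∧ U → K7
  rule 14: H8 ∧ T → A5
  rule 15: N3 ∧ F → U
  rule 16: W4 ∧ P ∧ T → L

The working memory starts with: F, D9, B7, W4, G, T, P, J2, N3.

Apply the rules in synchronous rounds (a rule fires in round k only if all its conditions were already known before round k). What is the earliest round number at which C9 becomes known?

4

Round 1 fires rule 3, rule 4, rule 12, rule 15, rule 16, giving V4, S94, S9, U, L.
Round 2 fires rule 6, giving A5.
Round 3 fires rule 8, giving R9.
Round 4 fires rule 9, giving C9.
C9 first appears in round 4.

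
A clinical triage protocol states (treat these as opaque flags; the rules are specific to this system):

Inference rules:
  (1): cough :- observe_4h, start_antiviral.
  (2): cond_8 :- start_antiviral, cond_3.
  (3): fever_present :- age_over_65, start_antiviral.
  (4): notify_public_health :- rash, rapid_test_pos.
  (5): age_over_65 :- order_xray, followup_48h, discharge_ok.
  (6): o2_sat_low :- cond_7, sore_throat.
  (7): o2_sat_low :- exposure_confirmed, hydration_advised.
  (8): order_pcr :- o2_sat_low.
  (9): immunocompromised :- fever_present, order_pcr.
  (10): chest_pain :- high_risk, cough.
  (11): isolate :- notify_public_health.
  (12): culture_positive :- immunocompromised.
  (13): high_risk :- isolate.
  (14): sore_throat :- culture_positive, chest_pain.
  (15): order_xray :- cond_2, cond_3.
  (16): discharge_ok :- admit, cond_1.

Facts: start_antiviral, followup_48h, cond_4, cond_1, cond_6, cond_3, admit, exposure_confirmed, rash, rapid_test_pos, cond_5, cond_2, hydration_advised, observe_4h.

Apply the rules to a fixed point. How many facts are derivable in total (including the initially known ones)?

[1] (1) [cough :- observe_4h, start_antiviral.]; (2) [cond_8 :- start_antiviral, cond_3.]; (4) [notify_public_health :- rash, rapid_test_pos.]; (7) [o2_sat_low :- exposure_confirmed, hydration_advised.]; (15) [order_xray :- cond_2, cond_3.]; (16) [discharge_ok :- admit, cond_1.]. ⇒ new: cough, cond_8, notify_public_health, o2_sat_low, order_xray, discharge_ok.
[2] (5) [age_over_65 :- order_xray, followup_48h, discharge_ok.]; (8) [order_pcr :- o2_sat_low.]; (11) [isolate :- notify_public_health.]. ⇒ new: age_over_65, order_pcr, isolate.
[3] (3) [fever_present :- age_over_65, start_antiviral.]; (13) [high_risk :- isolate.]. ⇒ new: fever_present, high_risk.
[4] (9) [immunocompromised :- fever_present, order_pcr.]; (10) [chest_pain :- high_risk, cough.]. ⇒ new: immunocompromised, chest_pain.
[5] (12) [culture_positive :- immunocompromised.]. ⇒ new: culture_positive.
[6] (14) [sore_throat :- culture_positive, chest_pain.]. ⇒ new: sore_throat.
Closure: {admit, age_over_65, chest_pain, cond_1, cond_2, cond_3, cond_4, cond_5, cond_6, cond_8, cough, culture_positive, discharge_ok, exposure_confirmed, fever_present, followup_48h, high_risk, hydration_advised, immunocompromised, isolate, notify_public_health, o2_sat_low, observe_4h, order_pcr, order_xray, rapid_test_pos, rash, sore_throat, start_antiviral} — 29 facts.

29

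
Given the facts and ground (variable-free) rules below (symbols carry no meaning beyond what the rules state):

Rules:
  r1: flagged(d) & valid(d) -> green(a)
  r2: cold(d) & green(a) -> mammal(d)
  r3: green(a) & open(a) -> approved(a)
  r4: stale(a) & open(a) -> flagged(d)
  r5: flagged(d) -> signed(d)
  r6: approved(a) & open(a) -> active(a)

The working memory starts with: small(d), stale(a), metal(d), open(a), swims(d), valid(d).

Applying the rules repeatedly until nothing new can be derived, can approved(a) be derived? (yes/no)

Round 1 — r4, derive flagged(d).
Round 2 — r1, r5, derive green(a), signed(d).
Round 3 — r3, derive approved(a).
Round 4 — r6, derive active(a).
approved(a) appears in round 3, so it is derivable.

yes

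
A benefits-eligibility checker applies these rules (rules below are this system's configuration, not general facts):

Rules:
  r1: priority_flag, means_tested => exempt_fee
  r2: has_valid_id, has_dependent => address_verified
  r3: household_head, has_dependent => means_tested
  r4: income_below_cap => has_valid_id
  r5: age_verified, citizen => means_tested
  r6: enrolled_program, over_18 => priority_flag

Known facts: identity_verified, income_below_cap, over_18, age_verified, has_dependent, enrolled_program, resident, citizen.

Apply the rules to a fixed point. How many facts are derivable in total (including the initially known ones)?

Round 1 fires r4, r5, r6, giving has_valid_id, means_tested, priority_flag.
Round 2 fires r1, r2, giving exempt_fee, address_verified.
Closure: {address_verified, age_verified, citizen, enrolled_program, exempt_fee, has_dependent, has_valid_id, identity_verified, income_below_cap, means_tested, over_18, priority_flag, resident} — 13 facts.

13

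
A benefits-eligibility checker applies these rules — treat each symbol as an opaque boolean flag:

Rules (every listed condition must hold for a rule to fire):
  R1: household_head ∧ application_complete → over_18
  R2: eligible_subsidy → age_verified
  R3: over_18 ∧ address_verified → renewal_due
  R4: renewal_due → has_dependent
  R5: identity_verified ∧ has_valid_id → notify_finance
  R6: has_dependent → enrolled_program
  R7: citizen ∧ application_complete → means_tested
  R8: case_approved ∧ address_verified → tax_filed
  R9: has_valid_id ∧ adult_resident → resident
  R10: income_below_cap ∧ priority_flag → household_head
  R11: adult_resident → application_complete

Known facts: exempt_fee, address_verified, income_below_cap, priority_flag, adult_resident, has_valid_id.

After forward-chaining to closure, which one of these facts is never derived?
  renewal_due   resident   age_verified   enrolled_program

Round 1: R9 [has_valid_id ∧ adult_resident → resident]; R10 [income_below_cap ∧ priority_flag → household_head]; R11 [adult_resident → application_complete]. New: resident, household_head, application_complete.
Round 2: R1 [household_head ∧ application_complete → over_18]. New: over_18.
Round 3: R3 [over_18 ∧ address_verified → renewal_due]. New: renewal_due.
Round 4: R4 [renewal_due → has_dependent]. New: has_dependent.
Round 5: R6 [has_dependent → enrolled_program]. New: enrolled_program.
Derived: renewal_due (round 3), resident (round 1), enrolled_program (round 5). age_verified never appears in any round.

age_verified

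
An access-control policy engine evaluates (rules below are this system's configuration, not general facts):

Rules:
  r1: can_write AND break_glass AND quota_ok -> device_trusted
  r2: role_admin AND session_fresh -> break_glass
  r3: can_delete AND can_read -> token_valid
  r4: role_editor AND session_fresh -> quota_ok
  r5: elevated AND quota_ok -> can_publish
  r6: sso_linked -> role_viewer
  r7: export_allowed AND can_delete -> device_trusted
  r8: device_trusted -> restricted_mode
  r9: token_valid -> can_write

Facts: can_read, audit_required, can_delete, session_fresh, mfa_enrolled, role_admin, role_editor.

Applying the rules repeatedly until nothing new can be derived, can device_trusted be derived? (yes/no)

[1] r2 [role_admin AND session_fresh -> break_glass]; r3 [can_delete AND can_read -> token_valid]; r4 [role_editor AND session_fresh -> quota_ok]. ⇒ new: break_glass, token_valid, quota_ok.
[2] r9 [token_valid -> can_write]. ⇒ new: can_write.
[3] r1 [can_write AND break_glass AND quota_ok -> device_trusted]. ⇒ new: device_trusted.
[4] r8 [device_trusted -> restricted_mode]. ⇒ new: restricted_mode.
device_trusted appears in round 3, so it is derivable.

yes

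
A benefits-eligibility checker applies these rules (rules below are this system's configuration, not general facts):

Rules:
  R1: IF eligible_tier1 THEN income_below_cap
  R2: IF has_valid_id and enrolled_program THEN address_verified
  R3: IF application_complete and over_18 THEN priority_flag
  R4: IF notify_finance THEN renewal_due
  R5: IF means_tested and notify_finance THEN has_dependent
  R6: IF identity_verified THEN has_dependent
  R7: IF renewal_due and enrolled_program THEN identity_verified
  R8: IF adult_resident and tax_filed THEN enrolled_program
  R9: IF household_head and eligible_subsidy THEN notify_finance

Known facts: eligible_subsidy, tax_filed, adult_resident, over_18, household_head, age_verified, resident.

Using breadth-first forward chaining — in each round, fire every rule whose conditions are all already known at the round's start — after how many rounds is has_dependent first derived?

4

Round 1 — R8, R9, derive enrolled_program, notify_finance.
Round 2 — R4, derive renewal_due.
Round 3 — R7, derive identity_verified.
Round 4 — R6, derive has_dependent.
has_dependent first appears in round 4.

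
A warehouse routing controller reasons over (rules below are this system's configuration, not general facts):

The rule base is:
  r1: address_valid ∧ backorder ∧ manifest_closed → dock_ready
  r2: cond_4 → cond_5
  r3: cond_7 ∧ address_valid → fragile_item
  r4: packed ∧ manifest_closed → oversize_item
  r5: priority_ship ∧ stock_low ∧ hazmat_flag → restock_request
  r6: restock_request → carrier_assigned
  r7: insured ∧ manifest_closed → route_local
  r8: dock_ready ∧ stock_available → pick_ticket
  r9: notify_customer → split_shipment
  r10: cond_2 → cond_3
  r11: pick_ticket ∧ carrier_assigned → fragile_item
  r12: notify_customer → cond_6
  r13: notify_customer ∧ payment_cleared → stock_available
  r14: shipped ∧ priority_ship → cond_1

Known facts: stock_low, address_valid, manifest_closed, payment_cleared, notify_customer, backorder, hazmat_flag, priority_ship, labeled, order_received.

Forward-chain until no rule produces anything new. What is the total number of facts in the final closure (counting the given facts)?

Round 1: r1 [address_valid ∧ backorder ∧ manifest_closed → dock_ready]; r5 [priority_ship ∧ stock_low ∧ hazmat_flag → restock_request]; r9 [notify_customer → split_shipment]; r12 [notify_customer → cond_6]; r13 [notify_customer ∧ payment_cleared → stock_available]. New: dock_ready, restock_request, split_shipment, cond_6, stock_available.
Round 2: r6 [restock_request → carrier_assigned]; r8 [dock_ready ∧ stock_available → pick_ticket]. New: carrier_assigned, pick_ticket.
Round 3: r11 [pick_ticket ∧ carrier_assigned → fragile_item]. New: fragile_item.
Closure: {address_valid, backorder, carrier_assigned, cond_6, dock_ready, fragile_item, hazmat_flag, labeled, manifest_closed, notify_customer, order_received, payment_cleared, pick_ticket, priority_ship, restock_request, split_shipment, stock_available, stock_low} — 18 facts.

18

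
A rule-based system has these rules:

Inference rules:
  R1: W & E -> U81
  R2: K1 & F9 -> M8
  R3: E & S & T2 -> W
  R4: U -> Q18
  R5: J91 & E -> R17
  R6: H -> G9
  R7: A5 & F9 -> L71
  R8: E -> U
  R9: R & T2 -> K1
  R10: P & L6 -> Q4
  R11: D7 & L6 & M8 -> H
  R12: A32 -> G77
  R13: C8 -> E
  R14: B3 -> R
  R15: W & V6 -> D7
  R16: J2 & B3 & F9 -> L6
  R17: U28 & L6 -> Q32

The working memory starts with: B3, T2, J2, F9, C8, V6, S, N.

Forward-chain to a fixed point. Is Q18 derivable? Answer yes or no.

yes

Round 1 — R13, R14, R16, derive E, R, L6.
Round 2 — R3, R8, R9, derive W, U, K1.
Round 3 — R1, R2, R4, R15, derive U81, M8, Q18, D7.
Round 4 — R11, derive H.
Round 5 — R6, derive G9.
Q18 appears in round 3, so it is derivable.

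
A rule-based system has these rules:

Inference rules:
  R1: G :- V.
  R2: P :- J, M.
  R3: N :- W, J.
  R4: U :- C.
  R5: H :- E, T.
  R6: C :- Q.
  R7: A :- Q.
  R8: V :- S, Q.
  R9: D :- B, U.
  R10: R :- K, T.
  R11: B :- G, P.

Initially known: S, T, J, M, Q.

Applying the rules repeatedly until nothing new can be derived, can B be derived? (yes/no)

Round 1 fires R2, R6, R7, R8, giving P, C, A, V.
Round 2 fires R1, R4, giving G, U.
Round 3 fires R11, giving B.
Round 4 fires R9, giving D.
B appears in round 3, so it is derivable.

yes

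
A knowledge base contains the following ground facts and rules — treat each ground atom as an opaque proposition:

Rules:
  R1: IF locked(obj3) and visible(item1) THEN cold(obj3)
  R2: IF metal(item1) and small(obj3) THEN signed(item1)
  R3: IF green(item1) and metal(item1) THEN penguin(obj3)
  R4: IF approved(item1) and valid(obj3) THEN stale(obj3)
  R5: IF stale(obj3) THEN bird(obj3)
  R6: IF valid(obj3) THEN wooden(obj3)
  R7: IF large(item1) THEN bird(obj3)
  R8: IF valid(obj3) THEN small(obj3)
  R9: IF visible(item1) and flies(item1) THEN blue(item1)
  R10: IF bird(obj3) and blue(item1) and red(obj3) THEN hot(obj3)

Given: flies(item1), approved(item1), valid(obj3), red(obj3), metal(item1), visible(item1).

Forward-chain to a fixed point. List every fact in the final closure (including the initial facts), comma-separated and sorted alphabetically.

Round 1 fires R4, R6, R8, R9, giving stale(obj3), wooden(obj3), small(obj3), blue(item1).
Round 2 fires R2, R5, giving signed(item1), bird(obj3).
Round 3 fires R10, giving hot(obj3).

approved(item1), bird(obj3), blue(item1), flies(item1), hot(obj3), metal(item1), red(obj3), signed(item1), small(obj3), stale(obj3), valid(obj3), visible(item1), wooden(obj3)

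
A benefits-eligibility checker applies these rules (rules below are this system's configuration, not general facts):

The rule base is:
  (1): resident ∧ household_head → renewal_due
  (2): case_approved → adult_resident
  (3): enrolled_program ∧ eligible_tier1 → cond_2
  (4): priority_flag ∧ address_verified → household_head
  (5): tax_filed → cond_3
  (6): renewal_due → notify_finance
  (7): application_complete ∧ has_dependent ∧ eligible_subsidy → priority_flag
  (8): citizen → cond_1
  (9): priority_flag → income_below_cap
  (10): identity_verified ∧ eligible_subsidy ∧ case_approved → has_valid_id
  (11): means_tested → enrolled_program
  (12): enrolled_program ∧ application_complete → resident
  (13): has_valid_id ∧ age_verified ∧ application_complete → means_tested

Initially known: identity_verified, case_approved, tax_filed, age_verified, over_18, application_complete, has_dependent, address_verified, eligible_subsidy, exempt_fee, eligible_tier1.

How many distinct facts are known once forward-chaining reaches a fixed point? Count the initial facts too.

23

Round 1 fires (2), (5), (7), (10), giving adult_resident, cond_3, priority_flag, has_valid_id.
Round 2 fires (4), (9), (13), giving household_head, income_below_cap, means_tested.
Round 3 fires (11), giving enrolled_program.
Round 4 fires (3), (12), giving cond_2, resident.
Round 5 fires (1), giving renewal_due.
Round 6 fires (6), giving notify_finance.
Closure: {address_verified, adult_resident, age_verified, application_complete, case_approved, cond_2, cond_3, eligible_subsidy, eligible_tier1, enrolled_program, exempt_fee, has_dependent, has_valid_id, household_head, identity_verified, income_below_cap, means_tested, notify_finance, over_18, priority_flag, renewal_due, resident, tax_filed} — 23 facts.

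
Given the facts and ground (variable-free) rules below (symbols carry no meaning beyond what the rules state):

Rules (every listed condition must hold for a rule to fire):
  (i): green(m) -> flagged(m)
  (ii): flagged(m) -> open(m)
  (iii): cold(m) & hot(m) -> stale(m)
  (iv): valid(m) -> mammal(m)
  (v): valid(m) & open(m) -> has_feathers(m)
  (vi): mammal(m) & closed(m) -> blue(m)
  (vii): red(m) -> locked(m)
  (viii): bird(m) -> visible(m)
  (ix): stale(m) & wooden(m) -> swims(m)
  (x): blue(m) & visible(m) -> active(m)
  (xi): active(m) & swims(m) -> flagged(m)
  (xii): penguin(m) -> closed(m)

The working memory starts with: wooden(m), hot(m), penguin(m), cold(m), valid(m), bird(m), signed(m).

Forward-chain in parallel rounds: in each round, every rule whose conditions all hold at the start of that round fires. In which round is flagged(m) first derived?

4

Round 1: (iii) [cold(m) & hot(m) -> stale(m)]; (iv) [valid(m) -> mammal(m)]; (viii) [bird(m) -> visible(m)]; (xii) [penguin(m) -> closed(m)]. Adds stale(m), mammal(m), visible(m), closed(m).
Round 2: (vi) [mammal(m) & closed(m) -> blue(m)]; (ix) [stale(m) & wooden(m) -> swims(m)]. Adds blue(m), swims(m).
Round 3: (x) [blue(m) & visible(m) -> active(m)]. Adds active(m).
Round 4: (xi) [active(m) & swims(m) -> flagged(m)]. Adds flagged(m).
flagged(m) first appears in round 4.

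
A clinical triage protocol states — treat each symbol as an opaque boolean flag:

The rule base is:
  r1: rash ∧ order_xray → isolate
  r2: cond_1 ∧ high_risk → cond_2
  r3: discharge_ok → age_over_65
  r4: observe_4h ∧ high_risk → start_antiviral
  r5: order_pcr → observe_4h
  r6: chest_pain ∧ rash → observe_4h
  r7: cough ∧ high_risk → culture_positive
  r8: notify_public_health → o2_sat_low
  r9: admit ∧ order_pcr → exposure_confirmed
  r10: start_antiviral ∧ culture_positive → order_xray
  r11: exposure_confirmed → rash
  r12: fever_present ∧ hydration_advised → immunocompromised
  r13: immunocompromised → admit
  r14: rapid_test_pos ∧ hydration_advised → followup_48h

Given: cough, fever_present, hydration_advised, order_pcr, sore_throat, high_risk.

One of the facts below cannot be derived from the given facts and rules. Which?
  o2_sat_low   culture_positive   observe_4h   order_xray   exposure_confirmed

Round 1: r5 [order_pcr → observe_4h]; r7 [cough ∧ high_risk → culture_positive]; r12 [fever_present ∧ hydration_advised → immunocompromised]. New: observe_4h, culture_positive, immunocompromised.
Round 2: r4 [observe_4h ∧ high_risk → start_antiviral]; r13 [immunocompromised → admit]. New: start_antiviral, admit.
Round 3: r9 [admit ∧ order_pcr → exposure_confirmed]; r10 [start_antiviral ∧ culture_positive → order_xray]. New: exposure_confirmed, order_xray.
Round 4: r11 [exposure_confirmed → rash]. New: rash.
Round 5: r1 [rash ∧ order_xray → isolate]. New: isolate.
Derived: observe_4h (round 1), culture_positive (round 1), exposure_confirmed (round 3), order_xray (round 3). o2_sat_low never appears in any round.

o2_sat_low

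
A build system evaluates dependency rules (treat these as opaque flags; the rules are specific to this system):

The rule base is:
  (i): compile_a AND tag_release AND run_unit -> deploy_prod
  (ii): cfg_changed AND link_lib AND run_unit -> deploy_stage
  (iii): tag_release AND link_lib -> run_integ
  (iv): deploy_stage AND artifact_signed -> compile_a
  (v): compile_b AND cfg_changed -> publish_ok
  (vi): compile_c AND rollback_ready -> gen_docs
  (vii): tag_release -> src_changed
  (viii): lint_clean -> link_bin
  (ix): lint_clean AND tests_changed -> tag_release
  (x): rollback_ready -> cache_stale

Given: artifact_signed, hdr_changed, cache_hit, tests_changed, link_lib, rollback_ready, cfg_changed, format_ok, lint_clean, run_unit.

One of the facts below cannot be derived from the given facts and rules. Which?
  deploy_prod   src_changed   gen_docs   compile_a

Round 1 fires (ii), (viii), (ix), (x), giving deploy_stage, link_bin, tag_release, cache_stale.
Round 2 fires (iii), (iv), (vii), giving run_integ, compile_a, src_changed.
Round 3 fires (i), giving deploy_prod.
Derived: compile_a (round 2), deploy_prod (round 3), src_changed (round 2). gen_docs never appears in any round.

gen_docs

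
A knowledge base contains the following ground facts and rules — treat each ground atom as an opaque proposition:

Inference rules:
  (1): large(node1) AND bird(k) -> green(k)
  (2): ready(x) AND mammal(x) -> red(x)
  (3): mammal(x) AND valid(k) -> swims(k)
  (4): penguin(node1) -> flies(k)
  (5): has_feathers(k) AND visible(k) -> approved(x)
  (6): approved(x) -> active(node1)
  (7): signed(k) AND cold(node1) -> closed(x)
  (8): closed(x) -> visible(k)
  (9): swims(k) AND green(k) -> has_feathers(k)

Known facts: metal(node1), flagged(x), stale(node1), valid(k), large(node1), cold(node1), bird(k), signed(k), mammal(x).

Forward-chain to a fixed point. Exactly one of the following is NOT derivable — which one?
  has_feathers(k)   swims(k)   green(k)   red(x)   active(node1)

Round 1: (1) [large(node1) AND bird(k) -> green(k)]; (3) [mammal(x) AND valid(k) -> swims(k)]; (7) [signed(k) AND cold(node1) -> closed(x)]. Adds green(k), swims(k), closed(x).
Round 2: (8) [closed(x) -> visible(k)]; (9) [swims(k) AND green(k) -> has_feathers(k)]. Adds visible(k), has_feathers(k).
Round 3: (5) [has_feathers(k) AND visible(k) -> approved(x)]. Adds approved(x).
Round 4: (6) [approved(x) -> active(node1)]. Adds active(node1).
Derived: swims(k) (round 1), has_feathers(k) (round 2), green(k) (round 1), active(node1) (round 4). red(x) never appears in any round.

red(x)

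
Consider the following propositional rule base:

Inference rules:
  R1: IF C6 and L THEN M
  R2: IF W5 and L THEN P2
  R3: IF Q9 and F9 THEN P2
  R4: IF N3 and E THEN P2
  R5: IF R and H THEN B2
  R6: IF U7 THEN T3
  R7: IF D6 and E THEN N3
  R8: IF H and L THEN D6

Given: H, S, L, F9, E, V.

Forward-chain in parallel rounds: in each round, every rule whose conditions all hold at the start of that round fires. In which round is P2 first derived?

3

Round 1 — R8, derive D6.
Round 2 — R7, derive N3.
Round 3 — R4, derive P2.
P2 first appears in round 3.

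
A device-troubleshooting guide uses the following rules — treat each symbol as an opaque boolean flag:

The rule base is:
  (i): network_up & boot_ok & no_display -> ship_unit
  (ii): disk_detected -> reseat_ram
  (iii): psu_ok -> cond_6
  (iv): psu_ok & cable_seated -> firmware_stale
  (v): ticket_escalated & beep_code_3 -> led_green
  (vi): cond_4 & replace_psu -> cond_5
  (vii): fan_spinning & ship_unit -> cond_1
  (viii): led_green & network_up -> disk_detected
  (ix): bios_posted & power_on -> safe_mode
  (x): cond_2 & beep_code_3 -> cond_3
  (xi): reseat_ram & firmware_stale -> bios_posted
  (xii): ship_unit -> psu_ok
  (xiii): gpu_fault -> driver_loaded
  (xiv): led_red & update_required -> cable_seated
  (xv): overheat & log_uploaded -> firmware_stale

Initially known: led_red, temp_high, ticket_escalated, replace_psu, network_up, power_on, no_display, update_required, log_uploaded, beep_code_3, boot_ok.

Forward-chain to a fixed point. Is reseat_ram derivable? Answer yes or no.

Round 1: (i) [network_up & boot_ok & no_display -> ship_unit]; (v) [ticket_escalated & beep_code_3 -> led_green]; (xiv) [led_red & update_required -> cable_seated]. New: ship_unit, led_green, cable_seated.
Round 2: (viii) [led_green & network_up -> disk_detected]; (xii) [ship_unit -> psu_ok]. New: disk_detected, psu_ok.
Round 3: (ii) [disk_detected -> reseat_ram]; (iii) [psu_ok -> cond_6]; (iv) [psu_ok & cable_seated -> firmware_stale]. New: reseat_ram, cond_6, firmware_stale.
Round 4: (xi) [reseat_ram & firmware_stale -> bios_posted]. New: bios_posted.
Round 5: (ix) [bios_posted & power_on -> safe_mode]. New: safe_mode.
reseat_ram appears in round 3, so it is derivable.

yes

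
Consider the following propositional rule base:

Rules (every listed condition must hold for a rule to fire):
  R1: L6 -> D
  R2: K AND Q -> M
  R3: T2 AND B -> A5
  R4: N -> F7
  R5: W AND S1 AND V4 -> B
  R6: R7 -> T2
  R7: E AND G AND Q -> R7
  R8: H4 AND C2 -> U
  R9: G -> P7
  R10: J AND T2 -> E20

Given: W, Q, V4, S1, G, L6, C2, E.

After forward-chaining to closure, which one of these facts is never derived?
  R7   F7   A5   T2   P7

F7

Round 1: R1 [L6 -> D]; R5 [W AND S1 AND V4 -> B]; R7 [E AND G AND Q -> R7]; R9 [G -> P7]. Adds D, B, R7, P7.
Round 2: R6 [R7 -> T2]. Adds T2.
Round 3: R3 [T2 AND B -> A5]. Adds A5.
Derived: R7 (round 1), T2 (round 2), A5 (round 3), P7 (round 1). F7 never appears in any round.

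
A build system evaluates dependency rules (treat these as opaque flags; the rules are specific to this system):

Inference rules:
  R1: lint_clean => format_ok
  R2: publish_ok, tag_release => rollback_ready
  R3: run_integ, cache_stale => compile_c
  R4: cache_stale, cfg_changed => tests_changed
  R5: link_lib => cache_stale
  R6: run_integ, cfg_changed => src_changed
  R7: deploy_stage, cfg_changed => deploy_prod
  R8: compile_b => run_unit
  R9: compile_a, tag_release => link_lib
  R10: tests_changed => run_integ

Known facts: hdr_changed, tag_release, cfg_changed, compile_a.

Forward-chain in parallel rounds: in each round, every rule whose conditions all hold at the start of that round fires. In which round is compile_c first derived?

Round 1: R9 [compile_a, tag_release => link_lib]. Adds link_lib.
Round 2: R5 [link_lib => cache_stale]. Adds cache_stale.
Round 3: R4 [cache_stale, cfg_changed => tests_changed]. Adds tests_changed.
Round 4: R10 [tests_changed => run_integ]. Adds run_integ.
Round 5: R3 [run_integ, cache_stale => compile_c]; R6 [run_integ, cfg_changed => src_changed]. Adds compile_c, src_changed.
compile_c first appears in round 5.

5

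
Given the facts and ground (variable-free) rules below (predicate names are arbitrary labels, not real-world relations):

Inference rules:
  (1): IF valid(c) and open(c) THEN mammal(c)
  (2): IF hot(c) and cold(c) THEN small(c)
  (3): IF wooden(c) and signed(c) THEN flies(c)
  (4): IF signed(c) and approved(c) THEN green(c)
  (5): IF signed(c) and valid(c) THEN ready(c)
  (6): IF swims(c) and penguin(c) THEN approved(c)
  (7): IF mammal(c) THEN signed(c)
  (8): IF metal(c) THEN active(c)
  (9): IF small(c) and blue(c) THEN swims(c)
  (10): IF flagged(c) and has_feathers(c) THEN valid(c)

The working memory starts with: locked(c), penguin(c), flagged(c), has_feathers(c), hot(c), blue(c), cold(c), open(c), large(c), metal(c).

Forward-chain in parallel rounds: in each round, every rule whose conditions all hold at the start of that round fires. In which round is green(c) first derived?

4

Round 1: (2) [IF hot(c) and cold(c) THEN small(c)]; (8) [IF metal(c) THEN active(c)]; (10) [IF flagged(c) and has_feathers(c) THEN valid(c)]. New: small(c), active(c), valid(c).
Round 2: (1) [IF valid(c) and open(c) THEN mammal(c)]; (9) [IF small(c) and blue(c) THEN swims(c)]. New: mammal(c), swims(c).
Round 3: (6) [IF swims(c) and penguin(c) THEN approved(c)]; (7) [IF mammal(c) THEN signed(c)]. New: approved(c), signed(c).
Round 4: (4) [IF signed(c) and approved(c) THEN green(c)]; (5) [IF signed(c) and valid(c) THEN ready(c)]. New: green(c), ready(c).
green(c) first appears in round 4.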